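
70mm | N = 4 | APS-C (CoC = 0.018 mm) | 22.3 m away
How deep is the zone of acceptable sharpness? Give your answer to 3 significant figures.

16.3 m

Hyperfocal distance H = f²/(N·c) + f = 70²/(4 × 0.018) + 70 = 4900/0.072 + 70 ≈ 68125.6 mm ≈ 68.13 m.
Near limit Dn = s·(H − f)/(H + s − 2f) = 22300 × (68125.6 − 70) / (68125.6 + 22300 − 2 × 70) = 22300 × 68055.6 / 90285.6 ≈ 16809 mm.
Far limit Df = s·(H − f)/(H − s) = 22300 × (68125.6 − 70) / (68125.6 − 22300) = 22300 × 68055.6 / 45825.6 ≈ 33118 mm.
Depth of field = Df − Dn = 33118 − 16809 ≈ 16309 mm ≈ 16.3 m.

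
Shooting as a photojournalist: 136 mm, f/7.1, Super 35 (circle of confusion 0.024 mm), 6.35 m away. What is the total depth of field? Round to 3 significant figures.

Hyperfocal distance H = f²/(N·c) + f = 136²/(7.1 × 0.024) + 136 = 18496/0.1704 + 136 ≈ 108680.6 mm ≈ 108.7 m.
Near limit Dn = s·(H − f)/(H + s − 2f) = 6350 × (108680.6 − 136) / (108680.6 + 6350 − 2 × 136) = 6350 × 108544.6 / 114758.6 ≈ 6006.16 mm.
Far limit Df = s·(H − f)/(H − s) = 6350 × (108680.6 − 136) / (108680.6 − 6350) = 6350 × 108544.6 / 102330.6 ≈ 6735.60 mm.
Depth of field = Df − Dn = 6735.60 − 6006.16 ≈ 729.44 mm ≈ 0.729 m.

0.729 m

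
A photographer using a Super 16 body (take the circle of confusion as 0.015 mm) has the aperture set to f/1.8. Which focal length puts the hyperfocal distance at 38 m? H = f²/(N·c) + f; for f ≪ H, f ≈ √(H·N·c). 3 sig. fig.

32.0 mm

From H = f²/(N·c) + f, with f ≪ H: f ≈ √(H·N·c) = √(38000 × 1.8 × 0.015) = √1026.0 ≈ 32.03 mm.
The +f correction barely moves this — solving exactly, f² + N·c·f − N·c·H = 0 ⇒ f = (−N·c + √((N·c)² + 4·N·c·H))/2 = (−0.027 + √4104.0)/2 ≈ 32.018 mm, so f ≈ 32.0 mm.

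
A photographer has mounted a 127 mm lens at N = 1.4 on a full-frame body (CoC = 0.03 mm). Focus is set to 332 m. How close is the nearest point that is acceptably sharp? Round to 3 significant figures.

Hyperfocal distance H = f²/(N·c) + f = 127²/(1.4 × 0.03) + 127 = 16129/0.042 + 127 ≈ 384150.8 mm ≈ 384.2 m.
Near limit Dn = s·(H − f)/(H + s − 2f) = 332000 × (384150.8 − 127) / (384150.8 + 332000 − 2 × 127) = 332000 × 384023.8 / 715896.8 ≈ 178093 mm ≈ 178 m.

178 m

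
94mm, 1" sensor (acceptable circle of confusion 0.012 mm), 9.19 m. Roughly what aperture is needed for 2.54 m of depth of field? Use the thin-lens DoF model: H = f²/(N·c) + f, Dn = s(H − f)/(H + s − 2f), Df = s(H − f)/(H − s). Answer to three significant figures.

f/11

Write h = H − f = f²/(N·c). The thin-lens limits are Dn = s·h/(h + (s−f)) and Df = s·h/(h − (s−f)), so DoF = Df − Dn = 2·s·(s−f)·h / (h² − (s−f)²).
That is a quadratic in h: DoF·h² − 2·s·(s−f)·h − DoF·(s−f)² = 0 ⇒ h = (s−f)·(s + √(s² + DoF²)) / DoF = 9096 × (9190 + √(9190² + 2540²)) / 2540 = 9096 × (9190 + 9534.55) / 2540 ≈ 67055 mm.
Then N = f²/(c·h) = 94² / (0.012 × 67055) = 8836 / 804.65 ≈ 11.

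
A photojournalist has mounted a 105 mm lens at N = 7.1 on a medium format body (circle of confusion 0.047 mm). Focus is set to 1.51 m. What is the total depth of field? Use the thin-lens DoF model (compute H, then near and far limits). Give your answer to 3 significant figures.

129 mm

Hyperfocal distance H = f²/(N·c) + f = 105²/(7.1 × 0.047) + 105 = 11025/0.3337 + 105 ≈ 33143.7 mm ≈ 33.14 m.
Near limit Dn = s·(H − f)/(H + s − 2f) = 1510 × (33143.7 − 105) / (33143.7 + 1510 − 2 × 105) = 1510 × 33038.7 / 34443.7 ≈ 1448.41 mm.
Far limit Df = s·(H − f)/(H − s) = 1510 × (33143.7 − 105) / (33143.7 − 1510) = 1510 × 33038.7 / 31633.7 ≈ 1577.07 mm.
Depth of field = Df − Dn = 1577.07 − 1448.41 ≈ 128.66 mm.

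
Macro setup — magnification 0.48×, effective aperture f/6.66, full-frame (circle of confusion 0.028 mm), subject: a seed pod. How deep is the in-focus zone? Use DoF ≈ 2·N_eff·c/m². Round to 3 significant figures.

At magnification m, DoF ≈ 2·N_eff·c/m² = 2 × 6.66 × 0.028 / 0.48² = 0.373 / 0.2304 ≈ 1.62 mm.

1.62 mm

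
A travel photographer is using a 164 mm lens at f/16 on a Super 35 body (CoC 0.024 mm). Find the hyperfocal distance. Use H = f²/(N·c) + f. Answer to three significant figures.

Hyperfocal distance H = f²/(N·c) + f = 164²/(16 × 0.024) + 164 = 26896/0.384 + 164 ≈ 70205.7 mm ≈ 70.2 m.

70.2 m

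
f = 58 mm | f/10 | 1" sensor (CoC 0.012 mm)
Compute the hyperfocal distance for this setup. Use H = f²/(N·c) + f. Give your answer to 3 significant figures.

Hyperfocal distance H = f²/(N·c) + f = 58²/(10 × 0.012) + 58 = 3364/0.12 + 58 ≈ 28091.3 mm ≈ 28.1 m.

28.1 m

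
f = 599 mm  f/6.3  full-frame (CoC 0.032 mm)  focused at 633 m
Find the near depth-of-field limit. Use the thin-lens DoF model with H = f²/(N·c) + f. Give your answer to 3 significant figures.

Hyperfocal distance H = f²/(N·c) + f = 599²/(6.3 × 0.032) + 599 = 358801/0.2016 + 599 ≈ 1780365.9 mm ≈ 1780 m.
Near limit Dn = s·(H − f)/(H + s − 2f) = 633000 × (1780365.9 − 599) / (1780365.9 + 633000 − 2 × 599) = 633000 × 1779766.9 / 2412167.9 ≈ 467046 mm ≈ 467 m.

467 m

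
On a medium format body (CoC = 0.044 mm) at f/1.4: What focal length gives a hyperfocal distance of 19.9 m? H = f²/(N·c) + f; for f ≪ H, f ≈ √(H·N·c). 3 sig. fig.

35.0 mm

From H = f²/(N·c) + f, with f ≪ H: f ≈ √(H·N·c) = √(19900 × 1.4 × 0.044) = √1225.8 ≈ 35.01 mm.
The +f correction barely moves this — solving exactly, f² + N·c·f − N·c·H = 0 ⇒ f = (−N·c + √((N·c)² + 4·N·c·H))/2 = (−0.0616 + √4903.4)/2 ≈ 34.981 mm, so f ≈ 35.0 mm.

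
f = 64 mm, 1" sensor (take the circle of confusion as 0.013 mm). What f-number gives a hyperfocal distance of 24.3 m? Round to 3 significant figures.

Rearrange H = f²/(N·c) + f for N: N = f² / ((H − f)·c).
N = 64² / ((24300 − 64) × 0.013) = 4096 / 315.1 ≈ 13.

f/13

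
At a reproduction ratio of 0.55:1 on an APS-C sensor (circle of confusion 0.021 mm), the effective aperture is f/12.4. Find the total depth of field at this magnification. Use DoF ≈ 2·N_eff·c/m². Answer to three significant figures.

At magnification m, DoF ≈ 2·N_eff·c/m² = 2 × 12.4 × 0.021 / 0.55² = 0.5208 / 0.3025 ≈ 1.72 mm.

1.72 mm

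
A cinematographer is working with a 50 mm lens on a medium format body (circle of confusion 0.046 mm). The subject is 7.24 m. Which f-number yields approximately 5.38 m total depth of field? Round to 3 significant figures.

Write h = H − f = f²/(N·c). The thin-lens limits are Dn = s·h/(h + (s−f)) and Df = s·h/(h − (s−f)), so DoF = Df − Dn = 2·s·(s−f)·h / (h² − (s−f)²).
That is a quadratic in h: DoF·h² − 2·s·(s−f)·h − DoF·(s−f)² = 0 ⇒ h = (s−f)·(s + √(s² + DoF²)) / DoF = 7190 × (7240 + √(7240² + 5380²)) / 5380 = 7190 × (7240 + 9020.09) / 5380 ≈ 21730 mm.
Then N = f²/(c·h) = 50² / (0.046 × 21730) = 2500 / 999.60 ≈ 2.50.

f/2.50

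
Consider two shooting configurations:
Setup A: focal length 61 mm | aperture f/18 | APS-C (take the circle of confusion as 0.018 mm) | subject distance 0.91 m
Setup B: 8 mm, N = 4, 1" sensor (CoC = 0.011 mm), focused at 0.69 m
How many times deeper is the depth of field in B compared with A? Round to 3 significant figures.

Setup A: H = 61²/(18×0.018) + 61 ≈ 11545.6 mm; DoF = Df − Dn = 982.64 − 847.36 ≈ 135.28 mm.
Setup B: H = 8²/(4×0.011) + 8 ≈ 1462.5 mm; DoF = Df − Dn = 1299.13 − 469.75 ≈ 829.38 mm.
Ratio = 829.38 / 135.28 ≈ 6.13.

6.13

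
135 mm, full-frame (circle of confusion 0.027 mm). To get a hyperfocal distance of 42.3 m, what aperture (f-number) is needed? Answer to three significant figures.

f/16

Rearrange H = f²/(N·c) + f for N: N = f² / ((H − f)·c).
N = 135² / ((42300 − 135) × 0.027) = 18225 / 1138 ≈ 16.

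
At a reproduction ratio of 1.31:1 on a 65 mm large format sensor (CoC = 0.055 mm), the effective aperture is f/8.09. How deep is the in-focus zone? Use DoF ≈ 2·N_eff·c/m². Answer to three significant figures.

At magnification m, DoF ≈ 2·N_eff·c/m² = 2 × 8.09 × 0.055 / 1.31² = 0.8899 / 1.716 ≈ 0.519 mm.

0.519 mm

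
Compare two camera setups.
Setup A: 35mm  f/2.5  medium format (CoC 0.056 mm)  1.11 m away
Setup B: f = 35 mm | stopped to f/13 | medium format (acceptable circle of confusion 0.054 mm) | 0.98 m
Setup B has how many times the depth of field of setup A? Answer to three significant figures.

5.42

Setup A: H = 35²/(2.5×0.056) + 35 ≈ 8785.0 mm; DoF = Df − Dn = 1265.47 − 988.55 ≈ 276.92 mm.
Setup B: H = 35²/(13×0.054) + 35 ≈ 1780.0 mm; DoF = Df − Dn = 2137.6 − 635.7 ≈ 1501.9 mm.
Ratio = 1501.9 / 276.92 ≈ 5.42.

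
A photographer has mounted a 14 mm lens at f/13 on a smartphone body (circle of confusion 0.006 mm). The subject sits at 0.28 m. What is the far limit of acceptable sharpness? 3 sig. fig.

Hyperfocal distance H = f²/(N·c) + f = 14²/(13 × 0.006) + 14 = 196/0.078 + 14 ≈ 2526.8 mm ≈ 2.527 m.
Far limit Df = s·(H − f)/(H − s) = 280 × (2526.8 − 14) / (2526.8 − 280) = 280 × 2512.8 / 2246.8 ≈ 313.15 mm.

313 mm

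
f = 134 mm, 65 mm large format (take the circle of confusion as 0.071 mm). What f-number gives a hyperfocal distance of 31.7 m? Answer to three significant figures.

f/8.01

Rearrange H = f²/(N·c) + f for N: N = f² / ((H − f)·c).
N = 134² / ((31700 − 134) × 0.071) = 17956 / 2241 ≈ 8.01.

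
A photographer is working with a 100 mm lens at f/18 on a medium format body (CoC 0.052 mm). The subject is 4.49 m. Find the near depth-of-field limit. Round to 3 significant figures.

Hyperfocal distance H = f²/(N·c) + f = 100²/(18 × 0.052) + 100 = 10000/0.936 + 100 ≈ 10783.8 mm ≈ 10.78 m.
Near limit Dn = s·(H − f)/(H + s − 2f) = 4490 × (10783.8 − 100) / (10783.8 + 4490 − 2 × 100) = 4490 × 10683.8 / 15073.8 ≈ 3182.4 mm ≈ 3.18 m.

3.18 m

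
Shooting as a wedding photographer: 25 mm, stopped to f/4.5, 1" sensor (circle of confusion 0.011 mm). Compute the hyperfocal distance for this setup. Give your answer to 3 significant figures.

Hyperfocal distance H = f²/(N·c) + f = 25²/(4.5 × 0.011) + 25 = 625/0.0495 + 25 ≈ 12651.3 mm ≈ 12.7 m.

12.7 m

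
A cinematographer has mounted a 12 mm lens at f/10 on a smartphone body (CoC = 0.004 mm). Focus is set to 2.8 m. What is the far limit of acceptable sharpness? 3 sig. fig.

Hyperfocal distance H = f²/(N·c) + f = 12²/(10 × 0.004) + 12 = 144/0.04 + 12 ≈ 3612.0 mm ≈ 3.612 m.
Far limit Df = s·(H − f)/(H − s) = 2800 × (3612.0 − 12) / (3612.0 − 2800) = 2800 × 3600.0 / 812.0 ≈ 12414 mm ≈ 12.4 m.

12.4 m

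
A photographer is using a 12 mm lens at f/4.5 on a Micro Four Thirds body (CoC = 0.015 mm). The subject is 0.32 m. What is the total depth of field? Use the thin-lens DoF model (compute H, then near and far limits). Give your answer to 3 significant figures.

Hyperfocal distance H = f²/(N·c) + f = 12²/(4.5 × 0.015) + 12 = 144/0.0675 + 12 ≈ 2145.3 mm ≈ 2.145 m.
Near limit Dn = s·(H − f)/(H + s − 2f) = 320 × (2145.3 − 12) / (2145.3 + 320 − 2 × 12) = 320 × 2133.3 / 2441.3 ≈ 279.629 mm.
Far limit Df = s·(H − f)/(H − s) = 320 × (2145.3 − 12) / (2145.3 − 320) = 320 × 2133.3 / 1825.3 ≈ 373.996 mm.
Depth of field = Df − Dn = 373.996 − 279.629 ≈ 94.367 mm.

94.4 mm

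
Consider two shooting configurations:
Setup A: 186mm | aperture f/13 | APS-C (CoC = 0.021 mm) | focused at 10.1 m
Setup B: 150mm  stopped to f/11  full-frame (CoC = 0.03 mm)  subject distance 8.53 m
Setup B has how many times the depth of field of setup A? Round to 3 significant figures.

Setup A: H = 186²/(13×0.021) + 186 ≈ 126911.3 mm; DoF = Df − Dn = 10957.2 − 9367.2 ≈ 1590.0 mm.
Setup B: H = 150²/(11×0.03) + 150 ≈ 68331.8 mm; DoF = Df − Dn = 9725.3 − 7596.4 ≈ 2128.9 mm.
Ratio = 2128.9 / 1590.0 ≈ 1.34.

1.34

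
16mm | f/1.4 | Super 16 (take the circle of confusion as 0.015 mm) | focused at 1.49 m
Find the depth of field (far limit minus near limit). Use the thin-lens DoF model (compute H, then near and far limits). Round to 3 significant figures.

366 mm

Hyperfocal distance H = f²/(N·c) + f = 16²/(1.4 × 0.015) + 16 = 256/0.021 + 16 ≈ 12206.5 mm ≈ 12.21 m.
Near limit Dn = s·(H − f)/(H + s − 2f) = 1490 × (12206.5 − 16) / (12206.5 + 1490 − 2 × 16) = 1490 × 12190.5 / 13664.5 ≈ 1329.27 mm.
Far limit Df = s·(H − f)/(H − s) = 1490 × (12206.5 − 16) / (12206.5 − 1490) = 1490 × 12190.5 / 10716.5 ≈ 1694.94 mm.
Depth of field = Df − Dn = 1694.94 − 1329.27 ≈ 365.67 mm.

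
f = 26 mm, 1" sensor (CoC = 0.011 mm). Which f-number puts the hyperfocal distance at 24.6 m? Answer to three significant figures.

f/2.50

Rearrange H = f²/(N·c) + f for N: N = f² / ((H − f)·c).
N = 26² / ((24600 − 26) × 0.011) = 676 / 270.3 ≈ 2.50.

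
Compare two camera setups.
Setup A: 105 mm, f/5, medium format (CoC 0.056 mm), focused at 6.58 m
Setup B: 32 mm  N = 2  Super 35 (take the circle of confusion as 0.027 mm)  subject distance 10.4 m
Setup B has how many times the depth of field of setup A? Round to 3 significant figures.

7.29

Setup A: H = 105²/(5×0.056) + 105 ≈ 39480.0 mm; DoF = Df − Dn = 7875.0 − 5650.8 ≈ 2224.2 mm.
Setup B: H = 32²/(2×0.027) + 32 ≈ 18995.0 mm; DoF = Df − Dn = 22945 − 6724 ≈ 16221 mm.
Ratio = 16221 / 2224.2 ≈ 7.29.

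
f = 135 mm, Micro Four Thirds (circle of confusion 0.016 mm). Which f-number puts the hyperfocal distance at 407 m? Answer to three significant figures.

Rearrange H = f²/(N·c) + f for N: N = f² / ((H − f)·c).
N = 135² / ((407000 − 135) × 0.016) = 18225 / 6510 ≈ 2.80.

f/2.80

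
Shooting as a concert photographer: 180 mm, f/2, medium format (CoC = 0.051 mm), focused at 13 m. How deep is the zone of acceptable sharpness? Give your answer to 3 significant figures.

Hyperfocal distance H = f²/(N·c) + f = 180²/(2 × 0.051) + 180 = 32400/0.102 + 180 ≈ 317827.1 mm ≈ 317.8 m.
Near limit Dn = s·(H − f)/(H + s − 2f) = 13000 × (317827.1 − 180) / (317827.1 + 13000 − 2 × 180) = 13000 × 317647.1 / 330467.1 ≈ 12495.7 mm.
Far limit Df = s·(H − f)/(H − s) = 13000 × (317827.1 − 180) / (317827.1 − 13000) = 13000 × 317647.1 / 304827.1 ≈ 13546.7 mm.
Depth of field = Df − Dn = 13546.7 − 12495.7 ≈ 1051.0 mm ≈ 1.05 m.

1.05 m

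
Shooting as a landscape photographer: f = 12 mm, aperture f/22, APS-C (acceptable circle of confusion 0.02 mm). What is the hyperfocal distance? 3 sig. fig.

Hyperfocal distance H = f²/(N·c) + f = 12²/(22 × 0.02) + 12 = 144/0.44 + 12 ≈ 339.3 mm ≈ 0.339 m.

339 mm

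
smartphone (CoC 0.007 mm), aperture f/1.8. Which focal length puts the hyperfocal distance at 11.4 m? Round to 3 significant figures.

12.0 mm

From H = f²/(N·c) + f, with f ≪ H: f ≈ √(H·N·c) = √(11400 × 1.8 × 0.007) = √143.64 ≈ 11.98 mm.
The +f correction barely moves this — solving exactly, f² + N·c·f − N·c·H = 0 ⇒ f = (−N·c + √((N·c)² + 4·N·c·H))/2 = (−0.0126 + √574.56)/2 ≈ 11.979 mm, so f ≈ 12.0 mm.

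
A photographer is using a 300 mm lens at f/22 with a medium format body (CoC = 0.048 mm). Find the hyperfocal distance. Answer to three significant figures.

Hyperfocal distance H = f²/(N·c) + f = 300²/(22 × 0.048) + 300 = 90000/1.056 + 300 ≈ 85527.3 mm ≈ 85.5 m.

85.5 m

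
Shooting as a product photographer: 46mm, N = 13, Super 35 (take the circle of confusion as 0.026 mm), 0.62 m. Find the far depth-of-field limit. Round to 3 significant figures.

Hyperfocal distance H = f²/(N·c) + f = 46²/(13 × 0.026) + 46 = 2116/0.338 + 46 ≈ 6306.4 mm ≈ 6.306 m.
Far limit Df = s·(H − f)/(H − s) = 620 × (6306.4 − 46) / (6306.4 − 620) = 620 × 6260.4 / 5686.4 ≈ 682.58 mm ≈ 0.683 m.

0.683 m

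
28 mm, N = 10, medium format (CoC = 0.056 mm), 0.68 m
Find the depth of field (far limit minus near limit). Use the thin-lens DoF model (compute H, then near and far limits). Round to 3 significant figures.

0.809 m

Hyperfocal distance H = f²/(N·c) + f = 28²/(10 × 0.056) + 28 = 784/0.56 + 28 ≈ 1428.0 mm ≈ 1.428 m.
Near limit Dn = s·(H − f)/(H + s − 2f) = 680 × (1428.0 − 28) / (1428.0 + 680 − 2 × 28) = 680 × 1400.0 / 2052.0 ≈ 463.94 mm.
Far limit Df = s·(H − f)/(H − s) = 680 × (1428.0 − 28) / (1428.0 − 680) = 680 × 1400.0 / 748.0 ≈ 1272.73 mm.
Depth of field = Df − Dn = 1272.73 − 463.94 ≈ 808.79 mm ≈ 0.809 m.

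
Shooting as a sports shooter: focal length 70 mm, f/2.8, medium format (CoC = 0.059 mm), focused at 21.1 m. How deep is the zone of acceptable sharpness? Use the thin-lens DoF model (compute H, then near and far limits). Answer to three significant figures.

60.2 m

Hyperfocal distance H = f²/(N·c) + f = 70²/(2.8 × 0.059) + 70 = 4900/0.1652 + 70 ≈ 29731.0 mm ≈ 29.73 m.
Near limit Dn = s·(H − f)/(H + s − 2f) = 21100 × (29731.0 − 70) / (29731.0 + 21100 − 2 × 70) = 21100 × 29661.0 / 50691.0 ≈ 12346 mm.
Far limit Df = s·(H − f)/(H − s) = 21100 × (29731.0 − 70) / (29731.0 − 21100) = 21100 × 29661.0 / 8631.0 ≈ 72511 mm.
Depth of field = Df − Dn = 72511 − 12346 ≈ 60165 mm ≈ 60.2 m.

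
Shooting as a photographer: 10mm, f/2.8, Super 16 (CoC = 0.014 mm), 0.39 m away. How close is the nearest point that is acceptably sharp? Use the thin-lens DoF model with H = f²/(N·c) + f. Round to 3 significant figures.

Hyperfocal distance H = f²/(N·c) + f = 10²/(2.8 × 0.014) + 10 = 100/0.0392 + 10 ≈ 2561.0 mm ≈ 2.561 m.
Near limit Dn = s·(H − f)/(H + s − 2f) = 390 × (2561.0 − 10) / (2561.0 + 390 − 2 × 10) = 390 × 2551.0 / 2931.0 ≈ 339.44 mm.

339 mm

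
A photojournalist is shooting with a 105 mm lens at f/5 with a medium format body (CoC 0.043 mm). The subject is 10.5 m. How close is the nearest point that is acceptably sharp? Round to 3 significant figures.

8.73 m

Hyperfocal distance H = f²/(N·c) + f = 105²/(5 × 0.043) + 105 = 11025/0.215 + 105 ≈ 51384.1 mm ≈ 51.38 m.
Near limit Dn = s·(H − f)/(H + s − 2f) = 10500 × (51384.1 − 105) / (51384.1 + 10500 − 2 × 105) = 10500 × 51279.1 / 61674.1 ≈ 8730.3 mm ≈ 8.73 m.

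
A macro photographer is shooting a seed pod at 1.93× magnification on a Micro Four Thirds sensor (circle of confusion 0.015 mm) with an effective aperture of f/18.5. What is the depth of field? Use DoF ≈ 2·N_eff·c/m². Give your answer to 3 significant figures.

0.149 mm

At magnification m, DoF ≈ 2·N_eff·c/m² = 2 × 18.5 × 0.015 / 1.93² = 0.555 / 3.725 ≈ 0.149 mm.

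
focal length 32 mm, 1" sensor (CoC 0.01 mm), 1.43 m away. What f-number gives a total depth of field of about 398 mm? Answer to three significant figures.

Write h = H − f = f²/(N·c). The thin-lens limits are Dn = s·h/(h + (s−f)) and Df = s·h/(h − (s−f)), so DoF = Df − Dn = 2·s·(s−f)·h / (h² − (s−f)²).
That is a quadratic in h: DoF·h² − 2·s·(s−f)·h − DoF·(s−f)² = 0 ⇒ h = (s−f)·(s + √(s² + DoF²)) / DoF = 1398 × (1430 + √(1430² + 398²)) / 398 = 1398 × (1430 + 1484.35) / 398 ≈ 10237 mm.
Then N = f²/(c·h) = 32² / (0.01 × 10237) = 1024 / 102.37 ≈ 10.

f/10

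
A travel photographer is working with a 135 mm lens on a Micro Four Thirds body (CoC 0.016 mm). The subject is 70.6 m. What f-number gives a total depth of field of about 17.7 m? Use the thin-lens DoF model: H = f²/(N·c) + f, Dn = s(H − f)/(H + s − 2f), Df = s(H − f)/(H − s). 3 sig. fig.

Write h = H − f = f²/(N·c). The thin-lens limits are Dn = s·h/(h + (s−f)) and Df = s·h/(h − (s−f)), so DoF = Df − Dn = 2·s·(s−f)·h / (h² − (s−f)²).
That is a quadratic in h: DoF·h² − 2·s·(s−f)·h − DoF·(s−f)² = 0 ⇒ h = (s−f)·(s + √(s² + DoF²)) / DoF = 70465 × (70600 + √(70600² + 17700²)) / 17700 = 70465 × (70600 + 72785.0) / 17700 ≈ 570826 mm.
Then N = f²/(c·h) = 135² / (0.016 × 570826) = 18225 / 9133.2 ≈ 2.00.

f/2.00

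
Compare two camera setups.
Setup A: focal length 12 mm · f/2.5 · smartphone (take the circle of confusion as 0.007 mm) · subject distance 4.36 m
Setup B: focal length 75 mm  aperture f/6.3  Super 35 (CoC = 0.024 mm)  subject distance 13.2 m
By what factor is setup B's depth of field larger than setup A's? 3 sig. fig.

1.66

Setup A: H = 12²/(2.5×0.007) + 12 ≈ 8240.6 mm; DoF = Df − Dn = 9245.2 − 2852.7 ≈ 6392.5 mm.
Setup B: H = 75²/(6.3×0.024) + 75 ≈ 37277.4 mm; DoF = Df − Dn = 20396 − 9758 ≈ 10638 mm.
Ratio = 10638 / 6392.5 ≈ 1.66.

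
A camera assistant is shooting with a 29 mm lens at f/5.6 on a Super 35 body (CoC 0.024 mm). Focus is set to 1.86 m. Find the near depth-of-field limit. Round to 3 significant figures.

1.44 m

Hyperfocal distance H = f²/(N·c) + f = 29²/(5.6 × 0.024) + 29 = 841/0.1344 + 29 ≈ 6286.4 mm ≈ 6.286 m.
Near limit Dn = s·(H − f)/(H + s − 2f) = 1860 × (6286.4 − 29) / (6286.4 + 1860 − 2 × 29) = 1860 × 6257.4 / 8088.4 ≈ 1438.9 mm ≈ 1.44 m.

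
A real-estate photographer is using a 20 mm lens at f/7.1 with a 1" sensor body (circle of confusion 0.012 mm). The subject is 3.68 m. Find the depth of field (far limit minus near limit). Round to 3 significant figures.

Hyperfocal distance H = f²/(N·c) + f = 20²/(7.1 × 0.012) + 20 = 400/0.0852 + 20 ≈ 4714.8 mm ≈ 4.715 m.
Near limit Dn = s·(H − f)/(H + s − 2f) = 3680 × (4714.8 − 20) / (4714.8 + 3680 − 2 × 20) = 3680 × 4694.8 / 8354.8 ≈ 2068 mm.
Far limit Df = s·(H − f)/(H − s) = 3680 × (4714.8 − 20) / (4714.8 − 3680) = 3680 × 4694.8 / 1034.8 ≈ 16695 mm.
Depth of field = Df − Dn = 16695 − 2068 ≈ 14627 mm ≈ 14.6 m.

14.6 m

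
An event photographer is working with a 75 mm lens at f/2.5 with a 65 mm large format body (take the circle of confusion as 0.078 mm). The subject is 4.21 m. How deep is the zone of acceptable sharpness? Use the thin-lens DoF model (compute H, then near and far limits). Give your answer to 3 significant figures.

Hyperfocal distance H = f²/(N·c) + f = 75²/(2.5 × 0.078) + 75 = 5625/0.195 + 75 ≈ 28921.2 mm ≈ 28.92 m.
Near limit Dn = s·(H − f)/(H + s − 2f) = 4210 × (28921.2 − 75) / (28921.2 + 4210 − 2 × 75) = 4210 × 28846.2 / 32981.2 ≈ 3682.2 mm.
Far limit Df = s·(H − f)/(H − s) = 4210 × (28921.2 − 75) / (28921.2 − 4210) = 4210 × 28846.2 / 24711.2 ≈ 4914.5 mm.
Depth of field = Df − Dn = 4914.5 − 3682.2 ≈ 1232.3 mm ≈ 1.23 m.

1.23 m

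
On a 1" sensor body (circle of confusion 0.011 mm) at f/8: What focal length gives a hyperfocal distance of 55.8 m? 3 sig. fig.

70.0 mm

From H = f²/(N·c) + f, with f ≪ H: f ≈ √(H·N·c) = √(55800 × 8 × 0.011) = √4910.4 ≈ 70.07 mm.
Exact: f² + N·c·f − N·c·H = 0 ⇒ f = (−N·c + √((N·c)² + 4·N·c·H))/2 = (−0.088 + √19642)/2 ≈ 70.030 mm ≈ 70.0 mm.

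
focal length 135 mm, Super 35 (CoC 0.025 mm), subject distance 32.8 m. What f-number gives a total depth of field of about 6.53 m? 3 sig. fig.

Write h = H − f = f²/(N·c). The thin-lens limits are Dn = s·h/(h + (s−f)) and Df = s·h/(h − (s−f)), so DoF = Df − Dn = 2·s·(s−f)·h / (h² − (s−f)²).
That is a quadratic in h: DoF·h² − 2·s·(s−f)·h − DoF·(s−f)² = 0 ⇒ h = (s−f)·(s + √(s² + DoF²)) / DoF = 32665 × (32800 + √(32800² + 6530²)) / 6530 = 32665 × (32800 + 33443.7) / 6530 ≈ 331371 mm.
Then N = f²/(c·h) = 135² / (0.025 × 331371) = 18225 / 8284.3 ≈ 2.20.

f/2.20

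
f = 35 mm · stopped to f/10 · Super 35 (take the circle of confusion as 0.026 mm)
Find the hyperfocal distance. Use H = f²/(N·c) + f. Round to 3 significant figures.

4.75 m

Hyperfocal distance H = f²/(N·c) + f = 35²/(10 × 0.026) + 35 = 1225/0.26 + 35 ≈ 4746.5 mm ≈ 4.75 m.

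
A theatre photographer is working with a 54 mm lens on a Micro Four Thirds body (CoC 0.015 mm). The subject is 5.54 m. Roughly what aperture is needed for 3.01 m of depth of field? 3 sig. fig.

f/9

Write h = H − f = f²/(N·c). The thin-lens limits are Dn = s·h/(h + (s−f)) and Df = s·h/(h − (s−f)), so DoF = Df − Dn = 2·s·(s−f)·h / (h² − (s−f)²).
That is a quadratic in h: DoF·h² − 2·s·(s−f)·h − DoF·(s−f)² = 0 ⇒ h = (s−f)·(s + √(s² + DoF²)) / DoF = 5486 × (5540 + √(5540² + 3010²)) / 3010 = 5486 × (5540 + 6304.89) / 3010 ≈ 21588 mm.
Then N = f²/(c·h) = 54² / (0.015 × 21588) = 2916 / 323.83 ≈ 9.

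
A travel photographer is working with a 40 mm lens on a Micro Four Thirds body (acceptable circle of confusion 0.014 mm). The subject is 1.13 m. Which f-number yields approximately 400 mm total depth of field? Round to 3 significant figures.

f/18

Write h = H − f = f²/(N·c). The thin-lens limits are Dn = s·h/(h + (s−f)) and Df = s·h/(h − (s−f)), so DoF = Df − Dn = 2·s·(s−f)·h / (h² − (s−f)²).
That is a quadratic in h: DoF·h² − 2·s·(s−f)·h − DoF·(s−f)² = 0 ⇒ h = (s−f)·(s + √(s² + DoF²)) / DoF = 1090 × (1130 + √(1130² + 400²)) / 400 = 1090 × (1130 + 1198.71) / 400 ≈ 6345.7 mm.
Then N = f²/(c·h) = 40² / (0.014 × 6345.7) = 1600 / 88.840 ≈ 18.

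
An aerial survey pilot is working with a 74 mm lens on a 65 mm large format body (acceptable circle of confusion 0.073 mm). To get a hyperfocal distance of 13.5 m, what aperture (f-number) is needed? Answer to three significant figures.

f/5.59

Rearrange H = f²/(N·c) + f for N: N = f² / ((H − f)·c).
N = 74² / ((13500 − 74) × 0.073) = 5476 / 980.1 ≈ 5.59.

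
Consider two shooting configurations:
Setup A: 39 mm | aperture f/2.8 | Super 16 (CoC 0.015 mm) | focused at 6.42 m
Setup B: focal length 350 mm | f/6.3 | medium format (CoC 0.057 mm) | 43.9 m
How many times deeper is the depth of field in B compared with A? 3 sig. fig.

4.88

Setup A: H = 39²/(2.8×0.015) + 39 ≈ 36253.3 mm; DoF = Df − Dn = 7793.2 − 5458.2 ≈ 2335.0 mm.
Setup B: H = 350²/(6.3×0.057) + 350 ≈ 341480.6 mm; DoF = Df − Dn = 50325 − 38930 ≈ 11395 mm.
Ratio = 11395 / 2335.0 ≈ 4.88.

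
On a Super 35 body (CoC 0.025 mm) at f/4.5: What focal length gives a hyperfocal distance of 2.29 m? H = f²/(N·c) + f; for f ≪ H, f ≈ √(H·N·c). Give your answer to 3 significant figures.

From H = f²/(N·c) + f, with f ≪ H: f ≈ √(H·N·c) = √(2290 × 4.5 × 0.025) = √257.62 ≈ 16.05 mm.
Exact: f² + N·c·f − N·c·H = 0 ⇒ f = (−N·c + √((N·c)² + 4·N·c·H))/2 = (−0.1125 + √1030.5)/2 ≈ 15.995 mm ≈ 16.0 mm.

16.0 mm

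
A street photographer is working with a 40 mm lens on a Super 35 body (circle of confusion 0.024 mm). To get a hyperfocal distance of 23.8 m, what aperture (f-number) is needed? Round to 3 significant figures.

f/2.81

Rearrange H = f²/(N·c) + f for N: N = f² / ((H − f)·c).
N = 40² / ((23800 − 40) × 0.024) = 1600 / 570.2 ≈ 2.81.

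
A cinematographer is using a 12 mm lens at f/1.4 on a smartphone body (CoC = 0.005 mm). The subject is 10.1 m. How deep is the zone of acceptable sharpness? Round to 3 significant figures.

Hyperfocal distance H = f²/(N·c) + f = 12²/(1.4 × 0.005) + 12 = 144/0.007 + 12 ≈ 20583.4 mm ≈ 20.58 m.
Near limit Dn = s·(H − f)/(H + s − 2f) = 10100 × (20583.4 − 12) / (20583.4 + 10100 − 2 × 12) = 10100 × 20571.4 / 30659.4 ≈ 6777 mm.
Far limit Df = s·(H − f)/(H − s) = 10100 × (20583.4 − 12) / (20583.4 − 10100) = 10100 × 20571.4 / 10483.4 ≈ 19819 mm.
Depth of field = Df − Dn = 19819 − 6777 ≈ 13042 mm ≈ 13.0 m.

13.0 m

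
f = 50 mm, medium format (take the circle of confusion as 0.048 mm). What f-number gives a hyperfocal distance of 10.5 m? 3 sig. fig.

Rearrange H = f²/(N·c) + f for N: N = f² / ((H − f)·c).
N = 50² / ((10500 − 50) × 0.048) = 2500 / 501.6 ≈ 4.98.

f/4.98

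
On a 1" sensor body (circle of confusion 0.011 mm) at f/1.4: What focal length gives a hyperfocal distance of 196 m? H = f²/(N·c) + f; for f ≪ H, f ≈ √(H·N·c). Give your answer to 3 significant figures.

From H = f²/(N·c) + f, with f ≪ H: f ≈ √(H·N·c) = √(196000 × 1.4 × 0.011) = √3018.4 ≈ 54.94 mm.
The +f correction barely moves this — solving exactly, f² + N·c·f − N·c·H = 0 ⇒ f = (−N·c + √((N·c)² + 4·N·c·H))/2 = (−0.0154 + √12074)/2 ≈ 54.932 mm, so f ≈ 54.9 mm.

54.9 mm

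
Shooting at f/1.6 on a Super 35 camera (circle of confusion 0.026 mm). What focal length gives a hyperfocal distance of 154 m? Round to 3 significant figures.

From H = f²/(N·c) + f, with f ≪ H: f ≈ √(H·N·c) = √(154000 × 1.6 × 0.026) = √6406.4 ≈ 80.04 mm.
The +f correction barely moves this — solving exactly, f² + N·c·f − N·c·H = 0 ⇒ f = (−N·c + √((N·c)² + 4·N·c·H))/2 = (−0.0416 + √25626)/2 ≈ 80.019 mm, so f ≈ 80.0 mm.

80.0 mm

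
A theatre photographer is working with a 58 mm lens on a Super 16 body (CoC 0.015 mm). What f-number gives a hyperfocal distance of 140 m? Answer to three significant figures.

Rearrange H = f²/(N·c) + f for N: N = f² / ((H − f)·c).
N = 58² / ((140000 − 58) × 0.015) = 3364 / 2099 ≈ 1.60.

f/1.60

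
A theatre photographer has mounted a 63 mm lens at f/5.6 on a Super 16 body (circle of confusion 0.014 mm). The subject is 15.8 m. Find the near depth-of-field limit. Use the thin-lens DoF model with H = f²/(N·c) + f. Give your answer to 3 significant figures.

Hyperfocal distance H = f²/(N·c) + f = 63²/(5.6 × 0.014) + 63 = 3969/0.0784 + 63 ≈ 50688.0 mm ≈ 50.69 m.
Near limit Dn = s·(H − f)/(H + s − 2f) = 15800 × (50688.0 − 63) / (50688.0 + 15800 − 2 × 63) = 15800 × 50625.0 / 66362.0 ≈ 12053 mm ≈ 12.1 m.

12.1 m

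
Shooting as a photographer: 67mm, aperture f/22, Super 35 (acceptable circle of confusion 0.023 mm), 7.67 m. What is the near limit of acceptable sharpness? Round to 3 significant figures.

Hyperfocal distance H = f²/(N·c) + f = 67²/(22 × 0.023) + 67 = 4489/0.506 + 67 ≈ 8938.5 mm ≈ 8.939 m.
Near limit Dn = s·(H − f)/(H + s − 2f) = 7670 × (8938.5 − 67) / (8938.5 + 7670 − 2 × 67) = 7670 × 8871.5 / 16474.5 ≈ 4130.3 mm ≈ 4.13 m.

4.13 m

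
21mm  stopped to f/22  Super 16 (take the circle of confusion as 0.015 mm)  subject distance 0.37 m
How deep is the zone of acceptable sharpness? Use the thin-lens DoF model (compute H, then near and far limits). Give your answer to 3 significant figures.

Hyperfocal distance H = f²/(N·c) + f = 21²/(22 × 0.015) + 21 = 441/0.33 + 21 ≈ 1357.4 mm ≈ 1.357 m.
Near limit Dn = s·(H − f)/(H + s − 2f) = 370 × (1357.4 − 21) / (1357.4 + 370 − 2 × 21) = 370 × 1336.4 / 1685.4 ≈ 293.38 mm.
Far limit Df = s·(H − f)/(H − s) = 370 × (1357.4 − 21) / (1357.4 − 370) = 370 × 1336.4 / 987.4 ≈ 500.78 mm.
Depth of field = Df − Dn = 500.78 − 293.38 ≈ 207.40 mm.

207 mm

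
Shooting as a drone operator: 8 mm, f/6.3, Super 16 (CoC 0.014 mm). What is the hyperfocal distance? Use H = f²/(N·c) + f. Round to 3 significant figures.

Hyperfocal distance H = f²/(N·c) + f = 8²/(6.3 × 0.014) + 8 = 64/0.0882 + 8 ≈ 733.6 mm ≈ 0.734 m.

0.734 m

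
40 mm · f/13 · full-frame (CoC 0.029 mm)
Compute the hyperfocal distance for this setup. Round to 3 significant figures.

4.28 m

Hyperfocal distance H = f²/(N·c) + f = 40²/(13 × 0.029) + 40 = 1600/0.377 + 40 ≈ 4284.0 mm ≈ 4.28 m.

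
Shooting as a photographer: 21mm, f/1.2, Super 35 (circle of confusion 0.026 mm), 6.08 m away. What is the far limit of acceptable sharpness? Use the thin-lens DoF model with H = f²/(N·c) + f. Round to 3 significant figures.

Hyperfocal distance H = f²/(N·c) + f = 21²/(1.2 × 0.026) + 21 = 441/0.0312 + 21 ≈ 14155.6 mm ≈ 14.16 m.
Far limit Df = s·(H − f)/(H − s) = 6080 × (14155.6 − 21) / (14155.6 − 6080) = 6080 × 14134.6 / 8075.6 ≈ 10642 mm ≈ 10.6 m.

10.6 m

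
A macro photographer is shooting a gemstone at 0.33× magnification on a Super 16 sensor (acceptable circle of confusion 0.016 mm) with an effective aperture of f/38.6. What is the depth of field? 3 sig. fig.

At magnification m, DoF ≈ 2·N_eff·c/m² = 2 × 38.6 × 0.016 / 0.33² = 1.235 / 0.1089 ≈ 11.3 mm.

11.3 mm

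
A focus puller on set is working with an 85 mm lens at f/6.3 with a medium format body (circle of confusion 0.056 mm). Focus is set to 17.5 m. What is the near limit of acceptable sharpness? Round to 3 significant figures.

Hyperfocal distance H = f²/(N·c) + f = 85²/(6.3 × 0.056) + 85 = 7225/0.3528 + 85 ≈ 20564.0 mm ≈ 20.56 m.
Near limit Dn = s·(H − f)/(H + s − 2f) = 17500 × (20564.0 − 85) / (20564.0 + 17500 − 2 × 85) = 17500 × 20479.0 / 37894.0 ≈ 9457.5 mm ≈ 9.46 m.

9.46 m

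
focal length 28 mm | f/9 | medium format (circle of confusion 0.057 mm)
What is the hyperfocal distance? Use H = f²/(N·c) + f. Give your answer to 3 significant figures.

Hyperfocal distance H = f²/(N·c) + f = 28²/(9 × 0.057) + 28 = 784/0.513 + 28 ≈ 1556.3 mm ≈ 1.56 m.

1.56 m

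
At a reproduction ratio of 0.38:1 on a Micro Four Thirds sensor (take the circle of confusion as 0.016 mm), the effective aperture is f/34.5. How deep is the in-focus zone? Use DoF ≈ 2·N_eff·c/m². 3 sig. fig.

At magnification m, DoF ≈ 2·N_eff·c/m² = 2 × 34.5 × 0.016 / 0.38² = 1.104 / 0.1444 ≈ 7.65 mm.

7.65 mm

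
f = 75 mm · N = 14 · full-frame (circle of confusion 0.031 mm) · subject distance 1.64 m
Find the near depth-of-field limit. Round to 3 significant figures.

1.46 m

Hyperfocal distance H = f²/(N·c) + f = 75²/(14 × 0.031) + 75 = 5625/0.434 + 75 ≈ 13035.8 mm ≈ 13.04 m.
Near limit Dn = s·(H − f)/(H + s − 2f) = 1640 × (13035.8 − 75) / (13035.8 + 1640 − 2 × 75) = 1640 × 12960.8 / 14525.8 ≈ 1463.3 mm ≈ 1.46 m.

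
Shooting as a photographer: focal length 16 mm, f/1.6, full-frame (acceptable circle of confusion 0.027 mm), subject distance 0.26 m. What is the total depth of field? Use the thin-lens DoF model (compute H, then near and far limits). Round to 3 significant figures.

Hyperfocal distance H = f²/(N·c) + f = 16²/(1.6 × 0.027) + 16 = 256/0.0432 + 16 ≈ 5941.9 mm ≈ 5.942 m.
Near limit Dn = s·(H − f)/(H + s − 2f) = 260 × (5941.9 − 16) / (5941.9 + 260 − 2 × 16) = 260 × 5925.9 / 6169.9 ≈ 249.718 mm.
Far limit Df = s·(H − f)/(H − s) = 260 × (5941.9 − 16) / (5941.9 − 260) = 260 × 5925.9 / 5681.9 ≈ 271.165 mm.
Depth of field = Df − Dn = 271.165 − 249.718 ≈ 21.447 mm.

21.4 mm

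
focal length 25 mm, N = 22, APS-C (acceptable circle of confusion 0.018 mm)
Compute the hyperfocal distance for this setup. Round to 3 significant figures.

Hyperfocal distance H = f²/(N·c) + f = 25²/(22 × 0.018) + 25 = 625/0.396 + 25 ≈ 1603.3 mm ≈ 1.60 m.

1.60 m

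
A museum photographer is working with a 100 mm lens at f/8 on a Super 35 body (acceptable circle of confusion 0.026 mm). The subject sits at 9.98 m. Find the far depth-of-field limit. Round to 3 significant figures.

Hyperfocal distance H = f²/(N·c) + f = 100²/(8 × 0.026) + 100 = 10000/0.208 + 100 ≈ 48176.9 mm ≈ 48.18 m.
Far limit Df = s·(H − f)/(H − s) = 9980 × (48176.9 − 100) / (48176.9 − 9980) = 9980 × 48076.9 / 38196.9 ≈ 12561 mm ≈ 12.6 m.

12.6 m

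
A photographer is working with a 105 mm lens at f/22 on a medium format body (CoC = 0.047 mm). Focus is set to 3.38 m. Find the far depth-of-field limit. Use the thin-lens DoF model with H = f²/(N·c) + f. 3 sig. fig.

Hyperfocal distance H = f²/(N·c) + f = 105²/(22 × 0.047) + 105 = 11025/1.034 + 105 ≈ 10767.5 mm ≈ 10.77 m.
Far limit Df = s·(H − f)/(H − s) = 3380 × (10767.5 − 105) / (10767.5 − 3380) = 3380 × 10662.5 / 7387.5 ≈ 4878.4 mm ≈ 4.88 m.

4.88 m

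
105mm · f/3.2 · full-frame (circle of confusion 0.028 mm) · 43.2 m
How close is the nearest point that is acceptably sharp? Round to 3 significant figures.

32.0 m

Hyperfocal distance H = f²/(N·c) + f = 105²/(3.2 × 0.028) + 105 = 11025/0.0896 + 105 ≈ 123151.9 mm ≈ 123.2 m.
Near limit Dn = s·(H − f)/(H + s − 2f) = 43200 × (123151.9 − 105) / (123151.9 + 43200 − 2 × 105) = 43200 × 123046.9 / 166141.9 ≈ 31994 mm ≈ 32.0 m.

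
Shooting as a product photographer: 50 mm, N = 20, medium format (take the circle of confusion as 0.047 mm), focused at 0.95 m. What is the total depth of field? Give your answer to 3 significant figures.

Hyperfocal distance H = f²/(N·c) + f = 50²/(20 × 0.047) + 50 = 2500/0.94 + 50 ≈ 2709.6 mm ≈ 2.710 m.
Near limit Dn = s·(H − f)/(H + s − 2f) = 950 × (2709.6 − 50) / (2709.6 + 950 − 2 × 50) = 950 × 2659.6 / 3559.6 ≈ 709.80 mm.
Far limit Df = s·(H − f)/(H − s) = 950 × (2709.6 − 50) / (2709.6 − 950) = 950 × 2659.6 / 1759.6 ≈ 1435.91 mm.
Depth of field = Df − Dn = 1435.91 − 709.80 ≈ 726.11 mm ≈ 0.726 m.

0.726 m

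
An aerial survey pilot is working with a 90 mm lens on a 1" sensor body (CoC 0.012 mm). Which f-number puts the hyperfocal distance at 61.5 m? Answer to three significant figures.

Rearrange H = f²/(N·c) + f for N: N = f² / ((H − f)·c).
N = 90² / ((61500 − 90) × 0.012) = 8100 / 736.9 ≈ 11.

f/11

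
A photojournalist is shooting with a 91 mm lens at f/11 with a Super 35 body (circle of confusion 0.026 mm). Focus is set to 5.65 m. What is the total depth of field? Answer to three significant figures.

2.25 m

Hyperfocal distance H = f²/(N·c) + f = 91²/(11 × 0.026) + 91 = 8281/0.286 + 91 ≈ 29045.5 mm ≈ 29.05 m.
Near limit Dn = s·(H − f)/(H + s − 2f) = 5650 × (29045.5 − 91) / (29045.5 + 5650 − 2 × 91) = 5650 × 28954.5 / 34513.5 ≈ 4740.0 mm.
Far limit Df = s·(H − f)/(H − s) = 5650 × (29045.5 − 91) / (29045.5 − 5650) = 5650 × 28954.5 / 23395.5 ≈ 6992.5 mm.
Depth of field = Df − Dn = 6992.5 − 4740.0 ≈ 2252.5 mm ≈ 2.25 m.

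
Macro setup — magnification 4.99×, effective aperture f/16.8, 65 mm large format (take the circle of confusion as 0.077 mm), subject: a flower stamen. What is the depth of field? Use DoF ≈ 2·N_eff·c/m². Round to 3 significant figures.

0.104 mm

At magnification m, DoF ≈ 2·N_eff·c/m² = 2 × 16.8 × 0.077 / 4.99² = 2.587 / 24.9 ≈ 0.104 mm.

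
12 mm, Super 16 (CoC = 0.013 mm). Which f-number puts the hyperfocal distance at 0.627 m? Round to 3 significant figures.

f/18

Rearrange H = f²/(N·c) + f for N: N = f² / ((H − f)·c).
N = 12² / ((627 − 12) × 0.013) = 144 / 7.995 ≈ 18.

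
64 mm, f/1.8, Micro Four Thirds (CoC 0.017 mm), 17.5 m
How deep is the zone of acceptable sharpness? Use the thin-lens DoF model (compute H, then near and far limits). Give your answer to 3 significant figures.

4.64 m

Hyperfocal distance H = f²/(N·c) + f = 64²/(1.8 × 0.017) + 64 = 4096/0.0306 + 64 ≈ 133920.2 mm ≈ 133.9 m.
Near limit Dn = s·(H − f)/(H + s − 2f) = 17500 × (133920.2 − 64) / (133920.2 + 17500 − 2 × 64) = 17500 × 133856.2 / 151292.2 ≈ 15483.2 mm.
Far limit Df = s·(H − f)/(H − s) = 17500 × (133920.2 − 64) / (133920.2 − 17500) = 17500 × 133856.2 / 116420.2 ≈ 20120.9 mm.
Depth of field = Df − Dn = 20120.9 − 15483.2 ≈ 4637.7 mm ≈ 4.64 m.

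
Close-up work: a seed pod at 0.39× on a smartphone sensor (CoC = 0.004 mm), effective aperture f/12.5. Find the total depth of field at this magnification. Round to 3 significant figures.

At magnification m, DoF ≈ 2·N_eff·c/m² = 2 × 12.5 × 0.004 / 0.39² = 0.1 / 0.1521 ≈ 0.657 mm.

0.657 mm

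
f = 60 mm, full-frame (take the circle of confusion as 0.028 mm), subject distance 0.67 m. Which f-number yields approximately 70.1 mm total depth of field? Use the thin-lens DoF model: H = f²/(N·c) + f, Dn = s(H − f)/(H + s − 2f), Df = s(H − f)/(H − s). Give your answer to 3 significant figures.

Write h = H − f = f²/(N·c). The thin-lens limits are Dn = s·h/(h + (s−f)) and Df = s·h/(h − (s−f)), so DoF = Df − Dn = 2·s·(s−f)·h / (h² − (s−f)²).
That is a quadratic in h: DoF·h² − 2·s·(s−f)·h − DoF·(s−f)² = 0 ⇒ h = (s−f)·(s + √(s² + DoF²)) / DoF = 610 × (670 + √(670² + 70.1²)) / 70.1 = 610 × (670 + 673.657) / 70.1 ≈ 11692 mm.
Then N = f²/(c·h) = 60² / (0.028 × 11692) = 3600 / 327.38 ≈ 11.

f/11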